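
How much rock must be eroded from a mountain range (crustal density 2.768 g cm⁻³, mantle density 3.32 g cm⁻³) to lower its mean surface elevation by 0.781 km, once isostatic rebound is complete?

4.7 km

Net drop Δ = e − u = e − e ρ_c/ρ_m = e (ρ_m − ρ_c)/ρ_m.
e = Δ ρ_m/(ρ_m − ρ_c) = 0.781 km × 3.32/0.552 = 4.7 km.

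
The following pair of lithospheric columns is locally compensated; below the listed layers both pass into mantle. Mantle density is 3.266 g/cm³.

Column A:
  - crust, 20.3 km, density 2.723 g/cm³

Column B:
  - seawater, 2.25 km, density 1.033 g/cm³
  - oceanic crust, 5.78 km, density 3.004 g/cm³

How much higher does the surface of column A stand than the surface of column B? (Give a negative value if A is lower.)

1.37 km

For any compensation level in the mantle, the mantle terms cancel and isostasy reduces to e = (Σt_A − Σt_B) − (Σ(ρt)_A − Σ(ρt)_B) / ρ_m.
Σt_A = 20.3 km; Σt_B = 8.03 km; Σ(ρt)_A = 55.2769; Σ(ρt)_B = 19.68737 (in km·g/cm³).
e = (20.3 − 8.03) − (55.2769 − 19.68737) / 3.266 = 1.37 km.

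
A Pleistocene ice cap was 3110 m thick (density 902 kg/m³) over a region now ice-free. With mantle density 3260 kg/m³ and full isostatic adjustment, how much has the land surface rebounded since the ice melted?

Removing the load lets mantle flow back in; uplift u satisfies ρ_ice t = ρ_m u.
u = t ρ_ice/ρ_m = 3110 m × 902/3260 = 860 m.

860 m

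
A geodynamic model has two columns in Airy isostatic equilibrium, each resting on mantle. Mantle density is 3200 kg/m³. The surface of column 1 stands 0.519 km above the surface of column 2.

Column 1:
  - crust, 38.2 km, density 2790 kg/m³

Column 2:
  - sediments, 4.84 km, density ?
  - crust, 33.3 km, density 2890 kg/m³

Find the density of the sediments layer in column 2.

2440 kg/m³

Take the compensation level at the base of the deeper column (depth z_c below the surface of column 1) and equate Σ ρ_i t_i down to z_c; mantle fills any gap and the z_c terms cancel.
Column 1: 38.2×2790 + (z_c − 38.2)×3200
Column 2: 0.519×0 + 4.84×ρ + 33.3×2890 + (z_c − 0.519 − 38.14)×3200
The z_c×3200 term appears on both sides and cancels. Collect the known terms of each column as K = Σ(ρt)_known − 3200 × (depth of known layers): K_1 = 106578 − 3200×38.2 = −15662; K_2 = 96237 − 3200×(0.519 + 38.14) = −27471.8.
Balance: K_1 = K_2 + 4.84×ρ, so ρ = (K_1 − K_2)/4.84 = 11809.8/4.84 = 2440 kg/m³.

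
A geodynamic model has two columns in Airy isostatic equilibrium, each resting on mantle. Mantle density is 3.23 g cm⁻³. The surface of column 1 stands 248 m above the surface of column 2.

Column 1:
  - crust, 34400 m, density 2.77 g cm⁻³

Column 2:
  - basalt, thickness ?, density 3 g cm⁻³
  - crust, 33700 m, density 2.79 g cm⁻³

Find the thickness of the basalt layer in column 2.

Take the compensation level at the base of the deeper column (depth z_c below the surface of column 1) and equate Σ ρ_i t_i down to z_c; mantle fills any gap and the z_c terms cancel.
Column 1: 34400×2.77 + (z_c − 34400)×3.23
Column 2: 248×0 + x×3 + 33700×2.79 + (z_c − 248 − 33700 − x)×3.23
The z_c×3.23 term appears on both sides and cancels. Collect the known terms of each column as K = Σ(ρt)_known − 3.23 × (depth of known layers): K_1 = 95288 − 3.23×34400 = −15824; K_2 = 94023 − 3.23×(248 + 33700) = −15629.04.
Balance: K_1 = K_2 − x×(3.23 − 3), so x = (K_2 − K_1)/(3.23 − 3) = 194.96/0.23 = 848 m.

848 m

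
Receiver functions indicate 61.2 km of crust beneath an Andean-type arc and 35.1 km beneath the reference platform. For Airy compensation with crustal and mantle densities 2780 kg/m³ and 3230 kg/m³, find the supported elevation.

Excess crust Δ = 61.2 km − 35.1 km = 26.1 km, split between elevation h and root r with h + r = Δ.
Airy balance ρ_c h = (ρ_m − ρ_c) r gives r = h ρ_c/(ρ_m − ρ_c), so h (1 + ρ_c/(ρ_m − ρ_c)) = Δ, i.e. h = Δ (ρ_m − ρ_c)/ρ_m.
h = 26.1 km × 450/3230 = 3.64 km.

3.64 km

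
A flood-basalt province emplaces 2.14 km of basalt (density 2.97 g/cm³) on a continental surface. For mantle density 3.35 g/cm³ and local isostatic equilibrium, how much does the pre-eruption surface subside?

Subaerial loading: s = t ρ_load / ρ_m.
s = 2.14 km × 2.97/3.35 = 1.9 km.

1.9 km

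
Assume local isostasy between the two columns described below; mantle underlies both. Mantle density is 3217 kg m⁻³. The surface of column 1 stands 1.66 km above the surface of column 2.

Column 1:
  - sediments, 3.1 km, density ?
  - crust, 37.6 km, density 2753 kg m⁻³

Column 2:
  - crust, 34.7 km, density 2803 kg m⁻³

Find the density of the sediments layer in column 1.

2490 kg m⁻³

Take the compensation level at the base of the deeper column (depth z_c below the surface of column 1) and equate Σ ρ_i t_i down to z_c; mantle fills any gap and the z_c terms cancel.
Column 1: 3.1×ρ + 37.6×2753 + (z_c − 40.7)×3217
Column 2: 1.66×0 + 34.7×2803 + (z_c − 1.66 − 34.7)×3217
The z_c×3217 term appears on both sides and cancels. Collect the known terms of each column as K = Σ(ρt)_known − 3217 × (depth of known layers): K_1 = 103512.8 − 3217×40.7 = −27419.1; K_2 = 97264.1 − 3217×(1.66 + 34.7) = −19706.02.
Balance: K_1 + 3.1×ρ = K_2, so ρ = (K_2 − K_1)/3.1 = 7713.08/3.1 = 2490 kg m⁻³.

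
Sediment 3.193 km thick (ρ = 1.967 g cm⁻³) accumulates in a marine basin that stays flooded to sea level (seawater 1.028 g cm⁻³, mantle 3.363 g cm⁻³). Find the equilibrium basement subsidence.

1.28 km

Submarine loading: the sediment displaces seawater, and the subsidence is in turn flooded, so s (ρ_m − ρ_w) = t (ρ_sed − ρ_w).
s = 3.193 km × (1.967 − 1.028) / (3.363 − 1.028) = 1.28 km.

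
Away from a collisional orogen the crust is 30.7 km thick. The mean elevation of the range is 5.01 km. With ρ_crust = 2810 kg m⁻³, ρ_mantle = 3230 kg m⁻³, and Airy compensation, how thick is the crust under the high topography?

69.2 km

Root depth r = h ρ_c / (ρ_m − ρ_c) = 5.01 km × 2810 / 420 = 33.52 km.
Total thickness = T + h + r = 30.7 km + 5.01 km + 33.52 km = 69.2 km.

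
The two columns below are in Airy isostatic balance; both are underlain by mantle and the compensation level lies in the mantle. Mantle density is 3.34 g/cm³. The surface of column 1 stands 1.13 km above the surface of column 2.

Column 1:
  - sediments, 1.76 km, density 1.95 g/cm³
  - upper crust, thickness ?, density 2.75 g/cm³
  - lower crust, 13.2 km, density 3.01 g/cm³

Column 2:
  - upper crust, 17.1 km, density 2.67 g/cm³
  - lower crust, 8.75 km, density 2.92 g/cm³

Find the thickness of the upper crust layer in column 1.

Take the compensation level at the base of the deeper column (depth z_c below the surface of column 1) and equate Σ ρ_i t_i down to z_c; mantle fills any gap and the z_c terms cancel.
Column 1: 1.76×1.95 + x×2.75 + 13.2×3.01 + (z_c − 14.96 − x)×3.34
Column 2: 1.13×0 + 17.1×2.67 + 8.75×2.92 + (z_c − 1.13 − 25.85)×3.34
The z_c×3.34 term appears on both sides and cancels. Collect the known terms of each column as K = Σ(ρt)_known − 3.34 × (depth of known layers): K_1 = 43.164 − 3.34×14.96 = −6.8024; K_2 = 71.207 − 3.34×(1.13 + 25.85) = −18.9062.
Balance: K_1 − x×(3.34 − 2.75) = K_2, so x = (K_1 − K_2)/(3.34 − 2.75) = 12.1038/0.59 = 20.5 km.

20.5 km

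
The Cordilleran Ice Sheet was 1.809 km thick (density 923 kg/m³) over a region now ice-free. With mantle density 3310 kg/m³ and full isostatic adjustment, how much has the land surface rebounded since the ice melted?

Removing the load lets mantle flow back in; uplift u satisfies ρ_ice t = ρ_m u.
u = t ρ_ice/ρ_m = 1.809 km × 923/3310 = 0.504 km.

0.504 km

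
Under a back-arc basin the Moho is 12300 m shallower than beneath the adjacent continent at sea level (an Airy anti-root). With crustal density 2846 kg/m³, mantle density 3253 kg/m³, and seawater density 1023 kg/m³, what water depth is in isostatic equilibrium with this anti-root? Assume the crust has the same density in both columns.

2750 m

Replacing a thickness d of crust by seawater at the top must be balanced by replacing crust with mantle at the base: d (ρ_c − ρ_w) = a (ρ_m − ρ_c).
d = a (ρ_m − ρ_c)/(ρ_c − ρ_w) = 12300 m × 407/1823 = 2750 m.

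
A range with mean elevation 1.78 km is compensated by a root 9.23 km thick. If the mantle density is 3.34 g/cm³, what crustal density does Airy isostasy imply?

ρ_c h = (ρ_m − ρ_c) r → ρ_c (h + r) = ρ_m r → ρ_c = ρ_m r / (h + r).
ρ_c = 3.34 × 9.23 km / (1.78 km + 9.23 km) = 2.8 g/cm³.

2.8 g/cm³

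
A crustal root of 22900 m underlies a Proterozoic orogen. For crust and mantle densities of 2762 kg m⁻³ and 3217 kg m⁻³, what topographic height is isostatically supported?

3770 m

By Archimedes' principle applied to the lithosphere: ρ_c h = (ρ_m − ρ_c) r.
h = r (ρ_m − ρ_c) / ρ_c = 22900 m × (3217 − 2762) / 2762 = 3770 m.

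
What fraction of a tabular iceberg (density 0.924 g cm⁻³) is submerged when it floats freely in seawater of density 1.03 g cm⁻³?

Submerged fraction = ρ_obj/ρ_fluid = 0.924/1.03 = 89.7%.

89.7%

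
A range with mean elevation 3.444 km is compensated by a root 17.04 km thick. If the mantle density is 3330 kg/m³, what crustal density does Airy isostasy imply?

ρ_c h = (ρ_m − ρ_c) r → ρ_c (h + r) = ρ_m r → ρ_c = ρ_m r / (h + r).
ρ_c = 3330 × 17.04 km / (3.444 km + 17.04 km) = 2770 kg/m³.

2770 kg/m³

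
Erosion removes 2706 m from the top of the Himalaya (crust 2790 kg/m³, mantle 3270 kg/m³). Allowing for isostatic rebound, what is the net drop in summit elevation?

397 m

Rebound u = e ρ_c/ρ_m = 2706 m × 2790/3270 = 2309 m.
Net surface drop = e − u = 2706 m − 2309 m = e (ρ_m − ρ_c)/ρ_m = 397 m.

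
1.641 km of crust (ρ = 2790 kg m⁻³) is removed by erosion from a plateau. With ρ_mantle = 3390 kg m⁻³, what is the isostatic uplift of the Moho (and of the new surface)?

Unloading: uplift u = e ρ_c/ρ_m = 1.641 km × 2790/3390 = 1.35 km.

1.35 km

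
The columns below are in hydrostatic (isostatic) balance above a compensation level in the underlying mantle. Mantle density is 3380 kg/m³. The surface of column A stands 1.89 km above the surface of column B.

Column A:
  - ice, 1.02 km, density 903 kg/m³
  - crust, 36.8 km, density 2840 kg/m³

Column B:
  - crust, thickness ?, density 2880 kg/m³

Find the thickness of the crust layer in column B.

32 km

Take the compensation level at the base of the deeper column (depth z_c below the surface of column A) and equate Σ ρ_i t_i down to z_c; mantle fills any gap and the z_c terms cancel.
Column A: 1.02×903 + 36.8×2840 + (z_c − 37.82)×3380
Column B: 1.89×0 + x×2880 + (z_c − 1.89 − 0 − x)×3380
The z_c×3380 term appears on both sides and cancels. Collect the known terms of each column as K = Σ(ρt)_known − 3380 × (depth of known layers): K_A = 105433.06 − 3380×37.82 = −22398.54; K_B = 0 − 3380×(1.89 + 0) = −6388.2.
Balance: K_A = K_B − x×(3380 − 2880), so x = (K_B − K_A)/(3380 − 2880) = 16010.3/500 = 32 km.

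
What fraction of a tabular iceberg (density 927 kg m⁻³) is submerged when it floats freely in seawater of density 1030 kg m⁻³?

0.9

Submerged fraction = ρ_obj/ρ_fluid = 927/1030 = 0.9.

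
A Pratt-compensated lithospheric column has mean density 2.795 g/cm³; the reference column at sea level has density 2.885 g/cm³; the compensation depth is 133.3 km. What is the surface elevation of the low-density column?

4.29 km

ρ_ref D = ρ (D + h) → h = D (ρ_ref − ρ)/ρ.
h = 133.3 km × (2.885 − 2.795)/2.795 = 4.29 km.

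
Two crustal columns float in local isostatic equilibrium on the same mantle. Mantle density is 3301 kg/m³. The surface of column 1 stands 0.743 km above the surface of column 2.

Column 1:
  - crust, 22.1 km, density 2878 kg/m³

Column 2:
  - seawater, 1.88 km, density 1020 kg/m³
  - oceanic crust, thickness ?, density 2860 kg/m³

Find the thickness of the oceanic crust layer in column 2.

Take the compensation level at the base of the deeper column (depth z_c below the surface of column 1) and equate Σ ρ_i t_i down to z_c; mantle fills any gap and the z_c terms cancel.
Column 1: 22.1×2878 + (z_c − 22.1)×3301
Column 2: 0.743×0 + 1.88×1020 + x×2860 + (z_c − 0.743 − 1.88 − x)×3301
The z_c×3301 term appears on both sides and cancels. Collect the known terms of each column as K = Σ(ρt)_known − 3301 × (depth of known layers): K_1 = 63603.8 − 3301×22.1 = −9348.3; K_2 = 1917.6 − 3301×(0.743 + 1.88) = −6740.923.
Balance: K_1 = K_2 − x×(3301 − 2860), so x = (K_2 − K_1)/(3301 − 2860) = 2607.38/441 = 5.91 km.

5.91 km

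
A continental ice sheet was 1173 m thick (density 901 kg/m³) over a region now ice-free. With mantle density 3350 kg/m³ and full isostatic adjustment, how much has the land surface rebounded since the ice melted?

Removing the load lets mantle flow back in; uplift u satisfies ρ_ice t = ρ_m u.
u = t ρ_ice/ρ_m = 1173 m × 901/3350 = 315 m.

315 m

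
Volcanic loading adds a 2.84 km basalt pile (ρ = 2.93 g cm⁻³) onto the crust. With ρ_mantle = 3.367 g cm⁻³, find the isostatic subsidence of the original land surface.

Subaerial loading: s = t ρ_load / ρ_m.
s = 2.84 km × 2.93/3.367 = 2.47 km.

2.47 km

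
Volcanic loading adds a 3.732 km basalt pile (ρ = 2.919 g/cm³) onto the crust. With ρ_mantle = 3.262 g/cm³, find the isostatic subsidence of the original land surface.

3.34 km

Subaerial loading: s = t ρ_load / ρ_m.
s = 3.732 km × 2.919/3.262 = 3.34 km.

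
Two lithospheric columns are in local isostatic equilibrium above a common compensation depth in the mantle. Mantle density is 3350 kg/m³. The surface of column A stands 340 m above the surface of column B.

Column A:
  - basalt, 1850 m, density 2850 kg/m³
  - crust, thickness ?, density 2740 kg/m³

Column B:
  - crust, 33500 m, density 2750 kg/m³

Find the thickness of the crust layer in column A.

Take the compensation level at the base of the deeper column (depth z_c below the surface of column A) and equate Σ ρ_i t_i down to z_c; mantle fills any gap and the z_c terms cancel.
Column A: 1850×2850 + x×2740 + (z_c − 1850 − x)×3350
Column B: 340×0 + 33500×2750 + (z_c − 340 − 33500)×3350
The z_c×3350 term appears on both sides and cancels. Collect the known terms of each column as K = Σ(ρt)_known − 3350 × (depth of known layers): K_A = 5272500 − 3350×1850 = −925000; K_B = 92125000 − 3350×(340 + 33500) = −21239000.
Balance: K_A − x×(3350 − 2740) = K_B, so x = (K_A − K_B)/(3350 − 2740) = 20314000/610 = 33300 m.

33300 m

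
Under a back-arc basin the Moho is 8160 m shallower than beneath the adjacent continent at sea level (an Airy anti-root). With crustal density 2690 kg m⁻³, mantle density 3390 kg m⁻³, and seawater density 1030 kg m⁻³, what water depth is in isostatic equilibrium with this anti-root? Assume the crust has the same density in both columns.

Replacing a thickness d of crust by seawater at the top must be balanced by replacing crust with mantle at the base: d (ρ_c − ρ_w) = a (ρ_m − ρ_c).
d = a (ρ_m − ρ_c)/(ρ_c − ρ_w) = 8160 m × 700/1660 = 3440 m.

3440 m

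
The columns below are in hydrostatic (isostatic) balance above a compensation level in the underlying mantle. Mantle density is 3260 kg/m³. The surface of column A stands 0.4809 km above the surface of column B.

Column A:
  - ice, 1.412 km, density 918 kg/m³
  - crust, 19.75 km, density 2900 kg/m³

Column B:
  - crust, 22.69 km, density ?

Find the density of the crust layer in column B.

Take the compensation level at the base of the deeper column (depth z_c below the surface of column A) and equate Σ ρ_i t_i down to z_c; mantle fills any gap and the z_c terms cancel.
Column A: 1.412×918 + 19.75×2900 + (z_c − 21.162)×3260
Column B: 0.4809×0 + 22.69×ρ + (z_c − 0.4809 − 22.69)×3260
The z_c×3260 term appears on both sides and cancels. Collect the known terms of each column as K = Σ(ρt)_known − 3260 × (depth of known layers): K_A = 58571.216 − 3260×21.162 = −10416.904; K_B = 0 − 3260×(0.4809 + 22.69) = −75537.134.
Balance: K_A = K_B + 22.69×ρ, so ρ = (K_A − K_B)/22.69 = 65120.2/22.69 = 2870 kg/m³.

2870 kg/m³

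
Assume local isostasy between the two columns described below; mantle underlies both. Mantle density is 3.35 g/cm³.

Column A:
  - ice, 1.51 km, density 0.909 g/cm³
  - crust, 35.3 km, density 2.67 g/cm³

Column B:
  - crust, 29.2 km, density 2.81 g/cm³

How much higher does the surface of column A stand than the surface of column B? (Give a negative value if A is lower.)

For any compensation level in the mantle, the mantle terms cancel and isostasy reduces to e = (Σt_A − Σt_B) − (Σ(ρt)_A − Σ(ρt)_B) / ρ_m.
Σt_A = 36.81 km; Σt_B = 29.2 km; Σ(ρt)_A = 95.62359; Σ(ρt)_B = 82.052 (in km·g/cm³).
e = (36.81 − 29.2) − (95.62359 − 82.052) / 3.35 = 3.56 km.

3.56 km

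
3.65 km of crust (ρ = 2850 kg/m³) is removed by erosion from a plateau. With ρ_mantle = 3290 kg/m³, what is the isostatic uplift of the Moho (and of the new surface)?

3.16 km

Unloading: uplift u = e ρ_c/ρ_m = 3.65 km × 2850/3290 = 3.16 km.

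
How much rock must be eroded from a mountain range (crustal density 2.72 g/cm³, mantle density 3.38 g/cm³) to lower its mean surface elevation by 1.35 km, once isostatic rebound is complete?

6.91 km

Net drop Δ = e − u = e − e ρ_c/ρ_m = e (ρ_m − ρ_c)/ρ_m.
e = Δ ρ_m/(ρ_m − ρ_c) = 1.35 km × 3.38/0.66 = 6.91 km.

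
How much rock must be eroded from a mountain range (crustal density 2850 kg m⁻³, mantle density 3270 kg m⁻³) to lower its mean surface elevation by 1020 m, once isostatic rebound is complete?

Net drop Δ = e − u = e − e ρ_c/ρ_m = e (ρ_m − ρ_c)/ρ_m.
e = Δ ρ_m/(ρ_m − ρ_c) = 1020 m × 3270/420 = 7940 m.

7940 m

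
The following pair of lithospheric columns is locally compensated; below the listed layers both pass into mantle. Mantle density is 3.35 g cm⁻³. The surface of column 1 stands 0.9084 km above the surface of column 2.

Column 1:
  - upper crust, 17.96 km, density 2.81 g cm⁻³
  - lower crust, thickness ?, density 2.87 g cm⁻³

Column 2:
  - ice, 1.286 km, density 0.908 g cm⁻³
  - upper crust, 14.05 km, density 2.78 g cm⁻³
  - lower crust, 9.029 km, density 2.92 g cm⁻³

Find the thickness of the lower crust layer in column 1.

Take the compensation level at the base of the deeper column (depth z_c below the surface of column 1) and equate Σ ρ_i t_i down to z_c; mantle fills any gap and the z_c terms cancel.
Column 1: 17.96×2.81 + x×2.87 + (z_c − 17.96 − x)×3.35
Column 2: 0.9084×0 + 1.286×0.908 + 14.05×2.78 + 9.029×2.92 + (z_c − 0.9084 − 24.365)×3.35
The z_c×3.35 term appears on both sides and cancels. Collect the known terms of each column as K = Σ(ρt)_known − 3.35 × (depth of known layers): K_1 = 50.4676 − 3.35×17.96 = −9.6984; K_2 = 66.591368 − 3.35×(0.9084 + 24.365) = −18.074522.
Balance: K_1 − x×(3.35 − 2.87) = K_2, so x = (K_1 − K_2)/(3.35 − 2.87) = 8.37612/0.48 = 17.5 km.

17.5 km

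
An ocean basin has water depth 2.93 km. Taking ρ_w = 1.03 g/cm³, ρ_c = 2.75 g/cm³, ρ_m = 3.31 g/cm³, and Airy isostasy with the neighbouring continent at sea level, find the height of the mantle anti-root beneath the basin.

9 km

For local isostatic compensation: replacing crust with seawater at the top is compensated by replacing crust with mantle at the base: d (ρ_c − ρ_w) = a (ρ_m − ρ_c).
a = d (ρ_c − ρ_w)/(ρ_m − ρ_c) = 2.93 km × 1.72/0.56 = 9 km.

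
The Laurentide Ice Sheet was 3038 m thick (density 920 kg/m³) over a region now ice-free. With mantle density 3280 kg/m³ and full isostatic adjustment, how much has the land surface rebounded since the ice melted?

Removing the load lets mantle flow back in; uplift u satisfies ρ_ice t = ρ_m u.
u = t ρ_ice/ρ_m = 3038 m × 920/3280 = 852 m.

852 m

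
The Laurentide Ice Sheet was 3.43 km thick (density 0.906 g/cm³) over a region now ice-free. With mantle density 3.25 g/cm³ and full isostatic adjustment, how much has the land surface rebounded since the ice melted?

0.956 km

Removing the load lets mantle flow back in; uplift u satisfies ρ_ice t = ρ_m u.
u = t ρ_ice/ρ_m = 3.43 km × 0.906/3.25 = 0.956 km.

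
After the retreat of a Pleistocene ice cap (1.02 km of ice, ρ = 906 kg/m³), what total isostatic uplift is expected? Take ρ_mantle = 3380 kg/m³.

Removing the load lets mantle flow back in; uplift u satisfies ρ_ice t = ρ_m u.
u = t ρ_ice/ρ_m = 1.02 km × 906/3380 = 0.273 km.

0.273 km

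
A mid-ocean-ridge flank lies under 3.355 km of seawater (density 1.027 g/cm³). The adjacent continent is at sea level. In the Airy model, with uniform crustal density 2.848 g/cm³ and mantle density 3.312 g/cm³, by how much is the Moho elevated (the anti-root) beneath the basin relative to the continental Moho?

13.2 km

Isostatic balance requires: replacing crust with seawater at the top is compensated by replacing crust with mantle at the base: d (ρ_c − ρ_w) = a (ρ_m − ρ_c).
a = d (ρ_c − ρ_w)/(ρ_m − ρ_c) = 3.355 km × 1.821/0.464 = 13.2 km.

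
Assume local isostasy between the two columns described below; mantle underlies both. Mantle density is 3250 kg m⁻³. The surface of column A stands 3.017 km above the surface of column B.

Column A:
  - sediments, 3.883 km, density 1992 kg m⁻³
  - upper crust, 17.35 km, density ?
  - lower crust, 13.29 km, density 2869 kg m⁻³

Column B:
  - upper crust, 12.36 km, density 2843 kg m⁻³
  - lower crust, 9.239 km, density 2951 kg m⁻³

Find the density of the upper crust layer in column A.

Take the compensation level at the base of the deeper column (depth z_c below the surface of column A) and equate Σ ρ_i t_i down to z_c; mantle fills any gap and the z_c terms cancel.
Column A: 3.883×1992 + 17.35×ρ + 13.29×2869 + (z_c − 34.523)×3250
Column B: 3.017×0 + 12.36×2843 + 9.239×2951 + (z_c − 3.017 − 21.599)×3250
The z_c×3250 term appears on both sides and cancels. Collect the known terms of each column as K = Σ(ρt)_known − 3250 × (depth of known layers): K_A = 45863.946 − 3250×34.523 = −66335.804; K_B = 62403.769 − 3250×(3.017 + 21.599) = −17598.231.
Balance: K_A + 17.35×ρ = K_B, so ρ = (K_B − K_A)/17.35 = 48737.6/17.35 = 2810 kg m⁻³.

2810 kg m⁻³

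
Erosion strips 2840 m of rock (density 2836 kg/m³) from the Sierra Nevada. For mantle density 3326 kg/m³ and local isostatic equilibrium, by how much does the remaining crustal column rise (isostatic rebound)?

2420 m

Unloading: uplift u = e ρ_c/ρ_m = 2840 m × 2836/3326 = 2420 m.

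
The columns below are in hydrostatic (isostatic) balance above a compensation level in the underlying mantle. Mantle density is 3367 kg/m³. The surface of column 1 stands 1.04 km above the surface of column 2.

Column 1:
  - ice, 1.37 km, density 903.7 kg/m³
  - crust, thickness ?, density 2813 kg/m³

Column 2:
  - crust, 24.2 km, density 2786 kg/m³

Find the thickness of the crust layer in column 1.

Take the compensation level at the base of the deeper column (depth z_c below the surface of column 1) and equate Σ ρ_i t_i down to z_c; mantle fills any gap and the z_c terms cancel.
Column 1: 1.37×903.7 + x×2813 + (z_c − 1.37 − x)×3367
Column 2: 1.04×0 + 24.2×2786 + (z_c − 1.04 − 24.2)×3367
The z_c×3367 term appears on both sides and cancels. Collect the known terms of each column as K = Σ(ρt)_known − 3367 × (depth of known layers): K_1 = 1238.069 − 3367×1.37 = −3374.721; K_2 = 67421.2 − 3367×(1.04 + 24.2) = −17561.88.
Balance: K_1 − x×(3367 − 2813) = K_2, so x = (K_1 − K_2)/(3367 − 2813) = 14187.2/554 = 25.6 km.

25.6 km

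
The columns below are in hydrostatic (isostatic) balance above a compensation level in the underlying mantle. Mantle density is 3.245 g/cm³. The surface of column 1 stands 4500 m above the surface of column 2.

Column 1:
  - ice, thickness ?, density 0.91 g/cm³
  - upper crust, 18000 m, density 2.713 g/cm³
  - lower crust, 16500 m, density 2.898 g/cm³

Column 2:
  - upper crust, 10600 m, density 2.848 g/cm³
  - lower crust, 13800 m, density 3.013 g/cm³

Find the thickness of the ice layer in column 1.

Take the compensation level at the base of the deeper column (depth z_c below the surface of column 1) and equate Σ ρ_i t_i down to z_c; mantle fills any gap and the z_c terms cancel.
Column 1: x×0.91 + 18000×2.713 + 16500×2.898 + (z_c − 34500 − x)×3.245
Column 2: 4500×0 + 10600×2.848 + 13800×3.013 + (z_c − 4500 − 24400)×3.245
The z_c×3.245 term appears on both sides and cancels. Collect the known terms of each column as K = Σ(ρt)_known − 3.245 × (depth of known layers): K_1 = 96651 − 3.245×34500 = −15301.5; K_2 = 71768.2 − 3.245×(4500 + 24400) = −22012.3.
Balance: K_1 − x×(3.245 − 0.91) = K_2, so x = (K_1 − K_2)/(3.245 − 0.91) = 6710.8/2.335 = 2870 m.

2870 m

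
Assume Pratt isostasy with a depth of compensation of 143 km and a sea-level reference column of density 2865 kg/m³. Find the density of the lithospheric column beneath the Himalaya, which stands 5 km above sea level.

2770 kg/m³

Pratt balance: ρ_ref D = ρ (D + h).
ρ = ρ_ref D/(D + h) = 2865 × 143 km/(143 km + 5 km) = 2770 kg/m³.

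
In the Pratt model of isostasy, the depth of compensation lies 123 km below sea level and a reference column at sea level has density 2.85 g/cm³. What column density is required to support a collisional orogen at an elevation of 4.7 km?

2.75 g/cm³

Pratt balance: ρ_ref D = ρ (D + h).
ρ = ρ_ref D/(D + h) = 2.85 × 123 km/(123 km + 4.7 km) = 2.75 g/cm³.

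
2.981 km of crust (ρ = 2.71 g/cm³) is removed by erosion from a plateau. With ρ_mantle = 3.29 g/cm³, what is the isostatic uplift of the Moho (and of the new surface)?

2.46 km

Unloading: uplift u = e ρ_c/ρ_m = 2.981 km × 2.71/3.29 = 2.46 km.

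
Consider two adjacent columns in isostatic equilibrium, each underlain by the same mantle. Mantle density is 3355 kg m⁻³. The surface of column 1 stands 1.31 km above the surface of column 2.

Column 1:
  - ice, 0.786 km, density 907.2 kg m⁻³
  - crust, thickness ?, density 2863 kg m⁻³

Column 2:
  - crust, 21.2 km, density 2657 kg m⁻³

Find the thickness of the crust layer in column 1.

35.1 km

Take the compensation level at the base of the deeper column (depth z_c below the surface of column 1) and equate Σ ρ_i t_i down to z_c; mantle fills any gap and the z_c terms cancel.
Column 1: 0.786×907.2 + x×2863 + (z_c − 0.786 − x)×3355
Column 2: 1.31×0 + 21.2×2657 + (z_c − 1.31 − 21.2)×3355
The z_c×3355 term appears on both sides and cancels. Collect the known terms of each column as K = Σ(ρt)_known − 3355 × (depth of known layers): K_1 = 713.0592 − 3355×0.786 = −1923.9708; K_2 = 56328.4 − 3355×(1.31 + 21.2) = −19192.65.
Balance: K_1 − x×(3355 − 2863) = K_2, so x = (K_1 − K_2)/(3355 − 2863) = 17268.7/492 = 35.1 km.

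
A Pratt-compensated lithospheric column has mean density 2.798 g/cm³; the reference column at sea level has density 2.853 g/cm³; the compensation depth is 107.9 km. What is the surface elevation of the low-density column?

2.12 km

ρ_ref D = ρ (D + h) → h = D (ρ_ref − ρ)/ρ.
h = 107.9 km × (2.853 − 2.798)/2.798 = 2.12 km.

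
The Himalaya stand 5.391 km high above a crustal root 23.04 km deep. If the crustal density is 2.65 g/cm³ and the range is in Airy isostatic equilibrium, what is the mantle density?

3.27 g/cm³

Airy balance: ρ_c h = (ρ_m − ρ_c) r → ρ_m = ρ_c (1 + h/r).
ρ_m = 2.65 × (1 + 5.391 km/23.04 km) = 3.27 g/cm³.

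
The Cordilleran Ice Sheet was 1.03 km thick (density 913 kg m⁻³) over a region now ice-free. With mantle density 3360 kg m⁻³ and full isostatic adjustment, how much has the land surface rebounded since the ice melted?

0.28 km

Removing the load lets mantle flow back in; uplift u satisfies ρ_ice t = ρ_m u.
u = t ρ_ice/ρ_m = 1.03 km × 913/3360 = 0.28 km.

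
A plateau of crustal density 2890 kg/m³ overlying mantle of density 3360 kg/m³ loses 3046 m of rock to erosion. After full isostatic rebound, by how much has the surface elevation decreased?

Rebound u = e ρ_c/ρ_m = 3046 m × 2890/3360 = 2620 m.
Net surface drop = e − u = 3046 m − 2620 m = e (ρ_m − ρ_c)/ρ_m = 426 m.

426 m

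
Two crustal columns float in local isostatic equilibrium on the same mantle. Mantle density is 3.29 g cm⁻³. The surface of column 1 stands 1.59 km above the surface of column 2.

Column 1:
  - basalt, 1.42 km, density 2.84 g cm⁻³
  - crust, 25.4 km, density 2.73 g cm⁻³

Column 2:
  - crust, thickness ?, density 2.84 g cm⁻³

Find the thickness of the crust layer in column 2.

21.4 km

Take the compensation level at the base of the deeper column (depth z_c below the surface of column 1) and equate Σ ρ_i t_i down to z_c; mantle fills any gap and the z_c terms cancel.
Column 1: 1.42×2.84 + 25.4×2.73 + (z_c − 26.82)×3.29
Column 2: 1.59×0 + x×2.84 + (z_c − 1.59 − 0 − x)×3.29
The z_c×3.29 term appears on both sides and cancels. Collect the known terms of each column as K = Σ(ρt)_known − 3.29 × (depth of known layers): K_1 = 73.3748 − 3.29×26.82 = −14.863; K_2 = 0 − 3.29×(1.59 + 0) = −5.2311.
Balance: K_1 = K_2 − x×(3.29 − 2.84), so x = (K_2 − K_1)/(3.29 − 2.84) = 9.6319/0.45 = 21.4 km.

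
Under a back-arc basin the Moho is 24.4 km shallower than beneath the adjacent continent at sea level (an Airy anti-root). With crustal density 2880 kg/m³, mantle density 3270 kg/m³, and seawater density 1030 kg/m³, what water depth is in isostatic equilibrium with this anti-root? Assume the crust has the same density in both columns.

Replacing a thickness d of crust by seawater at the top must be balanced by replacing crust with mantle at the base: d (ρ_c − ρ_w) = a (ρ_m − ρ_c).
d = a (ρ_m − ρ_c)/(ρ_c − ρ_w) = 24.4 km × 390/1850 = 5.14 km.

5.14 km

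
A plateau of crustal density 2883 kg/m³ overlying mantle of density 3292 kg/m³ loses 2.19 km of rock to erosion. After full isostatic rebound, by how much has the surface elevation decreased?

0.272 km

Rebound u = e ρ_c/ρ_m = 2.19 km × 2883/3292 = 1.918 km.
Net surface drop = e − u = 2.19 km − 1.918 km = e (ρ_m − ρ_c)/ρ_m = 0.272 km.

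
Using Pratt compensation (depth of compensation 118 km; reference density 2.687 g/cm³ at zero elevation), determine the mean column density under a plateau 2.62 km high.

2.63 g/cm³

Pratt balance: ρ_ref D = ρ (D + h).
ρ = ρ_ref D/(D + h) = 2.687 × 118 km/(118 km + 2.62 km) = 2.63 g/cm³.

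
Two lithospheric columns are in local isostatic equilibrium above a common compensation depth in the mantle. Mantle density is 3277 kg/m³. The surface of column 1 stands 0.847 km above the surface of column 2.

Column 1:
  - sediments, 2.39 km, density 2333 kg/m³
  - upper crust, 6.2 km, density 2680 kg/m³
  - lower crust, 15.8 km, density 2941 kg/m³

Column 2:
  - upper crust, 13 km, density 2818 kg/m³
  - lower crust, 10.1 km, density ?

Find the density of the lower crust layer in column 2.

Take the compensation level at the base of the deeper column (depth z_c below the surface of column 1) and equate Σ ρ_i t_i down to z_c; mantle fills any gap and the z_c terms cancel.
Column 1: 2.39×2333 + 6.2×2680 + 15.8×2941 + (z_c − 24.39)×3277
Column 2: 0.847×0 + 13×2818 + 10.1×ρ + (z_c − 0.847 − 23.1)×3277
The z_c×3277 term appears on both sides and cancels. Collect the known terms of each column as K = Σ(ρt)_known − 3277 × (depth of known layers): K_1 = 68659.67 − 3277×24.39 = −11266.36; K_2 = 36634 − 3277×(0.847 + 23.1) = −41840.319.
Balance: K_1 = K_2 + 10.1×ρ, so ρ = (K_1 − K_2)/10.1 = 30574/10.1 = 3030 kg/m³.

3030 kg/m³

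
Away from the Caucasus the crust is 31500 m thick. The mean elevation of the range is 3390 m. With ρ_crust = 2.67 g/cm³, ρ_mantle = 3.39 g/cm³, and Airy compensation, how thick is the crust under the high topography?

Root depth r = h ρ_c / (ρ_m − ρ_c) = 3390 m × 2.67 / 0.72 = 12570 m.
Total thickness = T + h + r = 31500 m + 3390 m + 12570 m = 47500 m.

47500 m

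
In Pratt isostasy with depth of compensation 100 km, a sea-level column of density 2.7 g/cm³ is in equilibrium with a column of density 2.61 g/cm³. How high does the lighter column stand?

3.45 km

ρ_ref D = ρ (D + h) → h = D (ρ_ref − ρ)/ρ.
h = 100 km × (2.7 − 2.61)/2.61 = 3.45 km.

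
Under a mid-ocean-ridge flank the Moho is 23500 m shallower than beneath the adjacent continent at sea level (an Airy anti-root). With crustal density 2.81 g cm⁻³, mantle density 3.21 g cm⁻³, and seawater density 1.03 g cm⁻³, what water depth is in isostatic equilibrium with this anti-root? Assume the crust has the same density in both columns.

Replacing a thickness d of crust by seawater at the top must be balanced by replacing crust with mantle at the base: d (ρ_c − ρ_w) = a (ρ_m − ρ_c).
d = a (ρ_m − ρ_c)/(ρ_c − ρ_w) = 23500 m × 0.4/1.78 = 5280 m.

5280 m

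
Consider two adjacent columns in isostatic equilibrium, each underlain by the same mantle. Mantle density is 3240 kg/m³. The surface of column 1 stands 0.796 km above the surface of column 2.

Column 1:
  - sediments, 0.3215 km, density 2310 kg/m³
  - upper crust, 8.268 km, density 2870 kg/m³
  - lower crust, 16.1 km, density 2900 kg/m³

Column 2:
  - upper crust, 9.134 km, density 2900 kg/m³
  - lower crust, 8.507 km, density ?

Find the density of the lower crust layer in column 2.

2870 kg/m³

Take the compensation level at the base of the deeper column (depth z_c below the surface of column 1) and equate Σ ρ_i t_i down to z_c; mantle fills any gap and the z_c terms cancel.
Column 1: 0.3215×2310 + 8.268×2870 + 16.1×2900 + (z_c − 24.6895)×3240
Column 2: 0.796×0 + 9.134×2900 + 8.507×ρ + (z_c − 0.796 − 17.641)×3240
The z_c×3240 term appears on both sides and cancels. Collect the known terms of each column as K = Σ(ρt)_known − 3240 × (depth of known layers): K_1 = 71161.825 − 3240×24.6895 = −8832.155; K_2 = 26488.6 − 3240×(0.796 + 17.641) = −33247.28.
Balance: K_1 = K_2 + 8.507×ρ, so ρ = (K_1 − K_2)/8.507 = 24415.1/8.507 = 2870 kg/m³.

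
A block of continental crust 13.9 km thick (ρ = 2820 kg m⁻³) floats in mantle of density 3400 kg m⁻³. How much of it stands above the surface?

Floating equilibrium: submerged depth d = t ρ_obj/ρ_fluid = 13.9 km × 2820/3400 = 11.53 km.
Freeboard = t − d = 13.9 km − 11.53 km = 2.37 km.

2.37 km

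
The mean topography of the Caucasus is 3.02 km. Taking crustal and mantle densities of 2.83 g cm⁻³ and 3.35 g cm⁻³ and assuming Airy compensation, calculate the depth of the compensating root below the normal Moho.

16.4 km

Balancing pressure at the compensation depth: the weight of the topography is balanced by the buoyancy of the root, ρ_c h = (ρ_m − ρ_c) r.
r = h · ρ_c / (ρ_m − ρ_c) = 3.02 km × 2.83 / (3.35 − 2.83) = 16.4 km.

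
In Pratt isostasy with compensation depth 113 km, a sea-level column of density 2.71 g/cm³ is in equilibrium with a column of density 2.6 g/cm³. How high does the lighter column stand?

4.78 km

ρ_ref D = ρ (D + h) → h = D (ρ_ref − ρ)/ρ.
h = 113 km × (2.71 − 2.6)/2.6 = 4.78 km.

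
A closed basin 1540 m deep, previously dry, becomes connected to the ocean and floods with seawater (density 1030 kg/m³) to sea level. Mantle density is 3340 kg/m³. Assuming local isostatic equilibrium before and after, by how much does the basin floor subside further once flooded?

After flooding the water column is d + s deep. Its weight must equal the weight of mantle displaced by the extra subsidence s: (d + s) ρ_w = s ρ_m.
s = d ρ_w / (ρ_m − ρ_w) = 1540 m × 1030/(3340 − 1030) = 687 m.

687 m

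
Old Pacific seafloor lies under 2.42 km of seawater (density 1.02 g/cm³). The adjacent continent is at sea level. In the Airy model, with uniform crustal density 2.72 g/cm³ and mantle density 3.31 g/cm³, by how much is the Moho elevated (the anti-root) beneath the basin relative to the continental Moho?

Balancing pressure at the compensation depth: replacing crust with seawater at the top is compensated by replacing crust with mantle at the base: d (ρ_c − ρ_w) = a (ρ_m − ρ_c).
a = d (ρ_c − ρ_w)/(ρ_m − ρ_c) = 2.42 km × 1.7/0.59 = 6.97 km.

6.97 km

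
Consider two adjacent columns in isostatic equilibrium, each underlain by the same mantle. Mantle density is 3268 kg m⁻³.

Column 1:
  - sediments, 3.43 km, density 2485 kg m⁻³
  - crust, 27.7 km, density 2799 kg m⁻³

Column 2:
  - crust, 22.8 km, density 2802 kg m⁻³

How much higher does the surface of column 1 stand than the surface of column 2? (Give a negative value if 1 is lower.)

1.55 km

For any compensation level in the mantle, the mantle terms cancel and isostasy reduces to e = (Σt_1 − Σt_2) − (Σ(ρt)_1 − Σ(ρt)_2) / ρ_m.
Σt_1 = 31.13 km; Σt_2 = 22.8 km; Σ(ρt)_1 = 86055.85; Σ(ρt)_2 = 63885.6 (in km·kg m⁻³).
e = (31.13 − 22.8) − (86055.85 − 63885.6) / 3268 = 1.55 km.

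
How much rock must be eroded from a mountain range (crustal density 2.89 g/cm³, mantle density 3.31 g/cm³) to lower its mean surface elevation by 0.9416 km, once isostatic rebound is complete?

7.42 km

Net drop Δ = e − u = e − e ρ_c/ρ_m = e (ρ_m − ρ_c)/ρ_m.
e = Δ ρ_m/(ρ_m − ρ_c) = 0.9416 km × 3.31/0.42 = 7.42 km.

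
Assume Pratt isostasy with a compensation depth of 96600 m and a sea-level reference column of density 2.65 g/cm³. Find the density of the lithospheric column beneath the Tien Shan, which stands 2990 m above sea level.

Pratt balance: ρ_ref D = ρ (D + h).
ρ = ρ_ref D/(D + h) = 2.65 × 96600 m/(96600 m + 2990 m) = 2.57 g/cm³.

2.57 g/cm³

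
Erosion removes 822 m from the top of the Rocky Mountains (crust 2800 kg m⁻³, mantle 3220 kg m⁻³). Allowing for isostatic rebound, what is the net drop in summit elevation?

107 m

Rebound u = e ρ_c/ρ_m = 822 m × 2800/3220 = 714.8 m.
Net surface drop = e − u = 822 m − 714.8 m = e (ρ_m − ρ_c)/ρ_m = 107 m.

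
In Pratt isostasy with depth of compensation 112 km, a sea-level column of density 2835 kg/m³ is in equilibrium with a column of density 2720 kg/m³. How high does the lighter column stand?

ρ_ref D = ρ (D + h) → h = D (ρ_ref − ρ)/ρ.
h = 112 km × (2835 − 2720)/2720 = 4.74 km.

4.74 km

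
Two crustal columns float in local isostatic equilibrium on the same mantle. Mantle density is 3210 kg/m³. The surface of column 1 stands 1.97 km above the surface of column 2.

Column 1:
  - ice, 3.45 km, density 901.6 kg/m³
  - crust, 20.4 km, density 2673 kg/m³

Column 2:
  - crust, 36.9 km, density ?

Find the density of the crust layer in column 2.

Take the compensation level at the base of the deeper column (depth z_c below the surface of column 1) and equate Σ ρ_i t_i down to z_c; mantle fills any gap and the z_c terms cancel.
Column 1: 3.45×901.6 + 20.4×2673 + (z_c − 23.85)×3210
Column 2: 1.97×0 + 36.9×ρ + (z_c − 1.97 − 36.9)×3210
The z_c×3210 term appears on both sides and cancels. Collect the known terms of each column as K = Σ(ρt)_known − 3210 × (depth of known layers): K_1 = 57639.72 − 3210×23.85 = −18918.78; K_2 = 0 − 3210×(1.97 + 36.9) = −124772.7.
Balance: K_1 = K_2 + 36.9×ρ, so ρ = (K_1 − K_2)/36.9 = 105854/36.9 = 2870 kg/m³.

2870 kg/m³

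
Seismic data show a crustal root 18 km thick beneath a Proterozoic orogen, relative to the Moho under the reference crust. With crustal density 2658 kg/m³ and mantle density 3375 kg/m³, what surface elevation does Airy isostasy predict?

4.86 km

Balancing pressure at the compensation depth: ρ_c h = (ρ_m − ρ_c) r.
h = r (ρ_m − ρ_c) / ρ_c = 18 km × (3375 − 2658) / 2658 = 4.86 km.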